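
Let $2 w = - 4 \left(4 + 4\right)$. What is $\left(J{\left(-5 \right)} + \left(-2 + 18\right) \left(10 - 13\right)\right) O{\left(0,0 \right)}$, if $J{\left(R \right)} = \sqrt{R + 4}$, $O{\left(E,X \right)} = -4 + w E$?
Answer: $192 - 4 i \approx 192.0 - 4.0 i$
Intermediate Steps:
$w = -16$ ($w = \frac{\left(-4\right) \left(4 + 4\right)}{2} = \frac{\left(-4\right) 8}{2} = \frac{1}{2} \left(-32\right) = -16$)
$O{\left(E,X \right)} = -4 - 16 E$
$J{\left(R \right)} = \sqrt{4 + R}$
$\left(J{\left(-5 \right)} + \left(-2 + 18\right) \left(10 - 13\right)\right) O{\left(0,0 \right)} = \left(\sqrt{4 - 5} + \left(-2 + 18\right) \left(10 - 13\right)\right) \left(-4 - 0\right) = \left(\sqrt{-1} + 16 \left(-3\right)\right) \left(-4 + 0\right) = \left(i - 48\right) \left(-4\right) = \left(-48 + i\right) \left(-4\right) = 192 - 4 i$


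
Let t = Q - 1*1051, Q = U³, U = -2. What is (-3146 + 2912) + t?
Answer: -1293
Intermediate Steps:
Q = -8 (Q = (-2)³ = -8)
t = -1059 (t = -8 - 1*1051 = -8 - 1051 = -1059)
(-3146 + 2912) + t = (-3146 + 2912) - 1059 = -234 - 1059 = -1293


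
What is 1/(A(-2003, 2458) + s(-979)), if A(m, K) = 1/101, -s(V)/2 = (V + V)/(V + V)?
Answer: -101/201 ≈ -0.50249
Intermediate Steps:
s(V) = -2 (s(V) = -2*(V + V)/(V + V) = -2*2*V/(2*V) = -2*2*V*1/(2*V) = -2*1 = -2)
A(m, K) = 1/101
1/(A(-2003, 2458) + s(-979)) = 1/(1/101 - 2) = 1/(-201/101) = -101/201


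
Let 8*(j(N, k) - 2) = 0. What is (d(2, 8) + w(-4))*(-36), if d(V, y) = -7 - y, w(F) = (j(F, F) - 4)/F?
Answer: 522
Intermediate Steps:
j(N, k) = 2 (j(N, k) = 2 + (1/8)*0 = 2 + 0 = 2)
w(F) = -2/F (w(F) = (2 - 4)/F = -2/F)
(d(2, 8) + w(-4))*(-36) = ((-7 - 1*8) - 2/(-4))*(-36) = ((-7 - 8) - 2*(-1/4))*(-36) = (-15 + 1/2)*(-36) = -29/2*(-36) = 522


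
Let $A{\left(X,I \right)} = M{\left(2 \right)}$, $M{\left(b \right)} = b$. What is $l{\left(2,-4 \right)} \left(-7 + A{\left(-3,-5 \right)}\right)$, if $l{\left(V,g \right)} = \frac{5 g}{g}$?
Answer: $-25$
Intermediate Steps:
$l{\left(V,g \right)} = 5$
$A{\left(X,I \right)} = 2$
$l{\left(2,-4 \right)} \left(-7 + A{\left(-3,-5 \right)}\right) = 5 \left(-7 + 2\right) = 5 \left(-5\right) = -25$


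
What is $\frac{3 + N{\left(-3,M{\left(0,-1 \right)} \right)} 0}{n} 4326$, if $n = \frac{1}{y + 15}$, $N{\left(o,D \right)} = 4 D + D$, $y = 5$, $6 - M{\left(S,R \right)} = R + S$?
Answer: $259560$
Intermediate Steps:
$M{\left(S,R \right)} = 6 - R - S$ ($M{\left(S,R \right)} = 6 - \left(R + S\right) = 6 - R - S$)
$N{\left(o,D \right)} = 5 D$
$n = \frac{1}{20}$ ($n = \frac{1}{5 + 15} = \frac{1}{20} \approx 0.05$)
$\frac{3 + N{\left(-3,M{\left(0,-1 \right)} \right)} 0}{n} 4326 = \left(3 + 5 \left(6 - -1 - 0\right) 0\right) \frac{1}{\frac{1}{20}} \cdot 4326 = \left(3 + 5 \left(6 + 1 + 0\right) 0\right) 20 \cdot 4326 = \left(3 + 5 \cdot 7 \cdot 0\right) 20 \cdot 4326 = \left(3 + 35 \cdot 0\right) 20 \cdot 4326 = \left(3 + 0\right) 20 \cdot 4326 = 3 \cdot 20 \cdot 4326 = 60 \cdot 4326 = 259560$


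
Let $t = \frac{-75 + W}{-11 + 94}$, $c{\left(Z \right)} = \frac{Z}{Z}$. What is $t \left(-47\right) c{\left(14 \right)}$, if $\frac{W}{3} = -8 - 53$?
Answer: $\frac{12126}{83} \approx 146.1$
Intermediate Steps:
$W = -183$ ($W = 3 \left(-8 - 53\right) = 3 \left(-61\right) = -183$)
$c{\left(Z \right)} = 1$
$t = - \frac{258}{83}$ ($t = \frac{-75 - 183}{-11 + 94} = - \frac{258}{83} \approx -3.1084$)
$t \left(-47\right) c{\left(14 \right)} = \left(- \frac{258}{83}\right) \left(-47\right) 1 = \frac{12126}{83} \cdot 1 = \frac{12126}{83}$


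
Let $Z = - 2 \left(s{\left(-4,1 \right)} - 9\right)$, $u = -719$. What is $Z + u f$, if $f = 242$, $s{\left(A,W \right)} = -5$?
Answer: $-173970$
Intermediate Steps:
$Z = 28$ ($Z = - 2 \left(-5 - 9\right) = \left(-2\right) \left(-14\right) = 28$)
$Z + u f = 28 - 173998 = -173970$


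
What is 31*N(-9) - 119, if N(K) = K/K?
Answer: -88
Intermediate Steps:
N(K) = 1
31*N(-9) - 119 = 31*1 - 119 = 31 - 119 = -88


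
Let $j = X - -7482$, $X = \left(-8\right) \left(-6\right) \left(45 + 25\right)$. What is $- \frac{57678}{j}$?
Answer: $- \frac{9613}{1807} \approx -5.3199$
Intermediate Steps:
$X = 3360$ ($X = 48 \cdot 70 = 3360$)
$j = 10842$ ($j = 3360 - -7482 = 3360 + 7482 = 10842$)
$- \frac{57678}{j} = - \frac{57678}{10842} = \left(-57678\right) \frac{1}{10842} = - \frac{9613}{1807}$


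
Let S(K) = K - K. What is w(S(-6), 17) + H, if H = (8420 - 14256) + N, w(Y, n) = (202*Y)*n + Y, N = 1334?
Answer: -4502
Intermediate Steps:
S(K) = 0
w(Y, n) = Y + 202*Y*n (w(Y, n) = 202*Y*n + Y = Y + 202*Y*n)
H = -4502 (H = (8420 - 14256) + 1334 = -5836 + 1334 = -4502)
w(S(-6), 17) + H = 0*(1 + 202*17) - 4502 = 0*(1 + 3434) - 4502 = 0*3435 - 4502 = 0 - 4502 = -4502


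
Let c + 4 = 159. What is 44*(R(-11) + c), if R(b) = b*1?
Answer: 6336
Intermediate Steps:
c = 155 (c = -4 + 159 = 155)
R(b) = b
44*(R(-11) + c) = 44*(-11 + 155) = 44*144 = 6336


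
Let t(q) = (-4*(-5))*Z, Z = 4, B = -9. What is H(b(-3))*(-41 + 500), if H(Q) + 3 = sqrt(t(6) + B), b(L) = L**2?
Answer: -1377 + 459*sqrt(71) ≈ 2490.6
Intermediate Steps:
t(q) = 80 (t(q) = -4*(-5)*4 = 20*4 = 80)
H(Q) = -3 + sqrt(71) (H(Q) = -3 + sqrt(80 - 9) = -3 + sqrt(71))
H(b(-3))*(-41 + 500) = (-3 + sqrt(71))*(-41 + 500) = (-3 + sqrt(71))*459 = -1377 + 459*sqrt(71)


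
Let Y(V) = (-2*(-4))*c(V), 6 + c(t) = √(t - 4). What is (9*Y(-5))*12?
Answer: -5184 + 2592*I ≈ -5184.0 + 2592.0*I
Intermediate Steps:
c(t) = -6 + √(-4 + t) (c(t) = -6 + √(t - 4) = -6 + √(-4 + t))
Y(V) = -48 + 8*√(-4 + V) (Y(V) = (-2*(-4))*(-6 + √(-4 + V)) = 8*(-6 + √(-4 + V)) = -48 + 8*√(-4 + V))
(9*Y(-5))*12 = (9*(-48 + 8*√(-4 - 5)))*12 = (9*(-48 + 8*√(-9)))*12 = (9*(-48 + 8*(3*I)))*12 = (9*(-48 + 24*I))*12 = (-432 + 216*I)*12 = -5184 + 2592*I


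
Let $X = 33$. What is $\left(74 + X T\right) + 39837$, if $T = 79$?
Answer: $42518$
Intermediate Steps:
$\left(74 + X T\right) + 39837 = \left(74 + 33 \cdot 79\right) + 39837 = \left(74 + 2607\right) + 39837 = 2681 + 39837 = 42518$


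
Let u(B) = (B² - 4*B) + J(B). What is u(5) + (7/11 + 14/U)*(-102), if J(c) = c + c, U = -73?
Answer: -24369/803 ≈ -30.347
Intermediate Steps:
J(c) = 2*c
u(B) = B² - 2*B (u(B) = (B² - 4*B) + 2*B = B² - 2*B)
u(5) + (7/11 + 14/U)*(-102) = 5*(-2 + 5) + (7/11 + 14/(-73))*(-102) = 5*3 + (7*(1/11) + 14*(-1/73))*(-102) = 15 + (7/11 - 14/73)*(-102) = 15 + (357/803)*(-102) = 15 - 36414/803 = -24369/803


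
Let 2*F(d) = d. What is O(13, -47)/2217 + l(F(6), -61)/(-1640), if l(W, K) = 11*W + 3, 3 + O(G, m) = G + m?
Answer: -35123/908970 ≈ -0.038640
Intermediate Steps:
O(G, m) = -3 + G + m (O(G, m) = -3 + (G + m) = -3 + G + m)
F(d) = d/2
l(W, K) = 3 + 11*W
O(13, -47)/2217 + l(F(6), -61)/(-1640) = (-3 + 13 - 47)/2217 + (3 + 11*((½)*6))/(-1640) = -37*1/2217 + (3 + 11*3)*(-1/1640) = -37/2217 + (3 + 33)*(-1/1640) = -37/2217 + 36*(-1/1640) = -37/2217 - 9/410 = -35123/908970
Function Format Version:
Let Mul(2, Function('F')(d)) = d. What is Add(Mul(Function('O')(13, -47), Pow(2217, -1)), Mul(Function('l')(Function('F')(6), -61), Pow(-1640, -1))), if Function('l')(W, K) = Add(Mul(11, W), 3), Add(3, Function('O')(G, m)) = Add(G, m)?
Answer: Rational(-35123, 908970) ≈ -0.038640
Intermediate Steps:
Function('O')(G, m) = Add(-3, G, m) (Function('O')(G, m) = Add(-3, Add(G, m)) = Add(-3, G, m))
Function('F')(d) = Mul(Rational(1, 2), d)
Function('l')(W, K) = Add(3, Mul(11, W))
Add(Mul(Function('O')(13, -47), Pow(2217, -1)), Mul(Function('l')(Function('F')(6), -61), Pow(-1640, -1))) = Add(Mul(Add(-3, 13, -47), Pow(2217, -1)), Mul(Add(3, Mul(11, Mul(Rational(1, 2), 6))), Pow(-1640, -1))) = Add(Mul(-37, Rational(1, 2217)), Mul(Add(3, Mul(11, 3)), Rational(-1, 1640))) = Add(Rational(-37, 2217), Mul(Add(3, 33), Rational(-1, 1640))) = Add(Rational(-37, 2217), Mul(36, Rational(-1, 1640))) = Add(Rational(-37, 2217), Rational(-9, 410)) = Rational(-35123, 908970)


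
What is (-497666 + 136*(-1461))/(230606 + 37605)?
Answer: -696362/268211 ≈ -2.5963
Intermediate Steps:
(-497666 + 136*(-1461))/(230606 + 37605) = (-497666 - 198696)/268211 = -696362*1/268211 = -696362/268211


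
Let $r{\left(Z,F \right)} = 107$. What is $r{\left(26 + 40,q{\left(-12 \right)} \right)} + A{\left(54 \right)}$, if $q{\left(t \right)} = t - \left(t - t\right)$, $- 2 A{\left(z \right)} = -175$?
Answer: $\frac{389}{2} \approx 194.5$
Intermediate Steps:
$A{\left(z \right)} = \frac{175}{2}$ ($A{\left(z \right)} = \left(- \frac{1}{2}\right) \left(-175\right) = \frac{175}{2}$)
$q{\left(t \right)} = t$ ($q{\left(t \right)} = t - 0 = t + 0 = t$)
$r{\left(26 + 40,q{\left(-12 \right)} \right)} + A{\left(54 \right)} = 107 + \frac{175}{2} = \frac{389}{2}$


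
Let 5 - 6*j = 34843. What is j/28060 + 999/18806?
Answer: -121742947/791544540 ≈ -0.15380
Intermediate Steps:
j = -17419/3 (j = 5/6 - 1/6*34843 = 5/6 - 34843/6 = -17419/3 ≈ -5806.3)
j/28060 + 999/18806 = -17419/3/28060 + 999/18806 = -17419/3*1/28060 + 999*(1/18806) = -17419/84180 + 999/18806 = -121742947/791544540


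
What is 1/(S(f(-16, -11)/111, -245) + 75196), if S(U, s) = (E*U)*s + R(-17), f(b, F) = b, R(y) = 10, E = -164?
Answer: 111/7704986 ≈ 1.4406e-5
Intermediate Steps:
S(U, s) = 10 - 164*U*s (S(U, s) = (-164*U)*s + 10 = -164*U*s + 10 = 10 - 164*U*s)
1/(S(f(-16, -11)/111, -245) + 75196) = 1/((10 - 164*(-16/111)*(-245)) + 75196) = 1/((10 - 642880/111) + 75196) = 1/(-641770/111 + 75196) = 1/(7704986/111) = 111/7704986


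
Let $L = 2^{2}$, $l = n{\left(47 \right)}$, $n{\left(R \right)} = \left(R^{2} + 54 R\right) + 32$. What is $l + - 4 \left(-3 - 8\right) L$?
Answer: $4955$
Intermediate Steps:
$n{\left(R \right)} = 32 + R^{2} + 54 R$
$l = 4779$ ($l = 32 + 47^{2} + 54 \cdot 47 = 32 + 2209 + 2538 = 4779$)
$L = 4$
$l + - 4 \left(-3 - 8\right) L = 4779 + - 4 \left(-3 - 8\right) 4 = 4779 + \left(-4\right) \left(-11\right) 4 = 4779 + 44 \cdot 4 = 4779 + 176 = 4955$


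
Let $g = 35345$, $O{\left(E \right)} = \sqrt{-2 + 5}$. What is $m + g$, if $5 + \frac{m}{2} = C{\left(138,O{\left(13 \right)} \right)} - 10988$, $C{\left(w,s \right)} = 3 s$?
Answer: $13359 + 6 \sqrt{3} \approx 13369.0$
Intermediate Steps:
$O{\left(E \right)} = \sqrt{3}$
$m = -21986 + 6 \sqrt{3}$ ($m = -10 + 2 \left(3 \sqrt{3} - 10988\right) = -10 + 2 \left(-10988 + 3 \sqrt{3}\right) = -10 - \left(21976 - 6 \sqrt{3}\right) = -21986 + 6 \sqrt{3} \approx -21976.0$)
$m + g = \left(-21986 + 6 \sqrt{3}\right) + 35345 = 13359 + 6 \sqrt{3}$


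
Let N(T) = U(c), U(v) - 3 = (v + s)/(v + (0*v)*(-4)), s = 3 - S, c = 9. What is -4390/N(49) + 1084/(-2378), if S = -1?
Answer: -4699907/4756 ≈ -988.21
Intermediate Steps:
s = 4 (s = 3 - 1*(-1) = 3 + 1 = 4)
U(v) = 3 + (4 + v)/v (U(v) = 3 + (v + 4)/(v + (0*v)*(-4)) = 3 + (4 + v)/(v + 0*(-4)) = 3 + (4 + v)/(v + 0) = 3 + (4 + v)/v)
N(T) = 40/9 (N(T) = 4 + 4/9 = 40/9)
-4390/N(49) + 1084/(-2378) = -4390/40/9 + 1084/(-2378) = -4390*9/40 + 1084*(-1/2378) = -3951/4 - 542/1189 = -4699907/4756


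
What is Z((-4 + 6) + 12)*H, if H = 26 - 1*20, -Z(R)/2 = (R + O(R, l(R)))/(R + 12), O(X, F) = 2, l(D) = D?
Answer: -96/13 ≈ -7.3846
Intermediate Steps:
Z(R) = -2*(2 + R)/(12 + R) (Z(R) = -2*(R + 2)/(R + 12) = -2*(2 + R)/(12 + R))
H = 6 (H = 26 - 20 = 6)
Z((-4 + 6) + 12)*H = (2*(-2 - ((-4 + 6) + 12))/(12 + ((-4 + 6) + 12)))*6 = (2*(-2 - (2 + 12))/(12 + (2 + 12)))*6 = (2*(-2 - 1*14)/(12 + 14))*6 = (2*(-2 - 14)/26)*6 = (2*(1/26)*(-16))*6 = -16/13*6 = -96/13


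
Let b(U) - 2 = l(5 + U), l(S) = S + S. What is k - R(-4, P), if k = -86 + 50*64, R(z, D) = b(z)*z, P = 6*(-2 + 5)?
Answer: 3130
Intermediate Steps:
P = 18 (P = 6*3 = 18)
l(S) = 2*S
b(U) = 12 + 2*U (b(U) = 2 + 2*(5 + U) = 2 + (10 + 2*U) = 12 + 2*U)
R(z, D) = z*(12 + 2*z) (R(z, D) = (12 + 2*z)*z = z*(12 + 2*z))
k = 3114 (k = -86 + 3200 = 3114)
k - R(-4, P) = 3114 - 2*(-4)*(6 - 4) = 3114 - 2*(-4)*2 = 3114 - 1*(-16) = 3114 + 16 = 3130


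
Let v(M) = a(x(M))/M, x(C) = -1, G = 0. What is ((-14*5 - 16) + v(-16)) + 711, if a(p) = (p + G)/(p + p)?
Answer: 19999/32 ≈ 624.97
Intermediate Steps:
a(p) = 1/2 (a(p) = (p + 0)/(p + p) = p/((2*p)) = p*(1/(2*p)) = 1/2)
v(M) = 1/(2*M)
((-14*5 - 16) + v(-16)) + 711 = ((-14*5 - 16) + (1/2)/(-16)) + 711 = ((-70 - 16) + (1/2)*(-1/16)) + 711 = (-86 - 1/32) + 711 = -2753/32 + 711 = 19999/32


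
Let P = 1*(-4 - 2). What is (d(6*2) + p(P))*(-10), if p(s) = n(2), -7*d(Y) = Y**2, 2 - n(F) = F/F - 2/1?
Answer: 1230/7 ≈ 175.71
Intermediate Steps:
n(F) = 3 (n(F) = 2 - (F/F - 2/1) = 2 - (1 - 2*1) = 2 - (1 - 2) = 2 - 1*(-1) = 2 + 1 = 3)
d(Y) = -Y**2/7
P = -6 (P = 1*(-6) = -6)
p(s) = 3
(d(6*2) + p(P))*(-10) = (-(6*2)**2/7 + 3)*(-10) = (-1/7*12**2 + 3)*(-10) = (-1/7*144 + 3)*(-10) = (-144/7 + 3)*(-10) = -123/7*(-10) = 1230/7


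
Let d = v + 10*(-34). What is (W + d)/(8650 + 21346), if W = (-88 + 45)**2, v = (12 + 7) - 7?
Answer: 1521/29996 ≈ 0.050707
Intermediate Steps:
v = 12 (v = 19 - 7 = 12)
d = -328 (d = 12 + 10*(-34) = 12 - 340 = -328)
W = 1849 (W = (-43)**2 = 1849)
(W + d)/(8650 + 21346) = (1849 - 328)/(8650 + 21346) = 1521/29996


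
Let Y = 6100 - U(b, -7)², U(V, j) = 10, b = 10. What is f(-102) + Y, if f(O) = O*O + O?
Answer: 16302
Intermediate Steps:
Y = 6000 (Y = 6100 - 1*10² = 6100 - 1*100 = 6100 - 100 = 6000)
f(O) = O + O² (f(O) = O² + O = O + O²)
f(-102) + Y = -102*(1 - 102) + 6000 = -102*(-101) + 6000 = 10302 + 6000 = 16302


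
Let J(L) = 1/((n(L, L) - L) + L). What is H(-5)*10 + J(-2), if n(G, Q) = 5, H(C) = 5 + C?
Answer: ⅕ ≈ 0.20000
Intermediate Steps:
J(L) = ⅕ (J(L) = 1/((5 - L) + L) = 1/5 = ⅕)
H(-5)*10 + J(-2) = (5 - 5)*10 + ⅕ = 0*10 + ⅕ = 0 + ⅕ = ⅕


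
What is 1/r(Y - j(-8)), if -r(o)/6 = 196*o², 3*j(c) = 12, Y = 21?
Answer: -1/339864 ≈ -2.9424e-6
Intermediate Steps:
j(c) = 4 (j(c) = (⅓)*12 = 4)
r(o) = -1176*o²
1/r(Y - j(-8)) = 1/(-1176*(21 - 1*4)²) = 1/(-1176*(21 - 4)²) = 1/(-1176*17²) = 1/(-1176*289) = 1/(-339864) = -1/339864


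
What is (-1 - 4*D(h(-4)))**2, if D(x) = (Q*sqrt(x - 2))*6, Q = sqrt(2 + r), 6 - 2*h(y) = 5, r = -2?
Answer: 1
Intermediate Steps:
h(y) = 1/2 (h(y) = 3 - 1/2*5 = 3 - 5/2 = 1/2)
Q = 0 (Q = sqrt(2 - 2) = sqrt(0) = 0)
D(x) = 0 (D(x) = (0*sqrt(x - 2))*6 = (0*sqrt(-2 + x))*6 = 0*6 = 0)
(-1 - 4*D(h(-4)))**2 = (-1 - 4*0)**2 = (-1 + 0)**2 = (-1)**2 = 1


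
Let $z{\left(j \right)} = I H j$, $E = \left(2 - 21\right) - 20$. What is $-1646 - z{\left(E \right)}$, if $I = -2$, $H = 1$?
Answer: $-1724$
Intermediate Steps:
$E = -39$ ($E = -19 - 20 = -39$)
$z{\left(j \right)} = - 2 j$ ($z{\left(j \right)} = \left(-2\right) 1 j = - 2 j$)
$-1646 - z{\left(E \right)} = -1646 - \left(-2\right) \left(-39\right) = -1646 - 78 = -1724$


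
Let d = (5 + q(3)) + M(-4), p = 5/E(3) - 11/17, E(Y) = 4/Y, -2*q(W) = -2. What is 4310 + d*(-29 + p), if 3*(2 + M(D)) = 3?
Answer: 284275/68 ≈ 4180.5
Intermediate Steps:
M(D) = -1 (M(D) = -2 + (⅓)*3 = -2 + 1 = -1)
q(W) = 1 (q(W) = -½*(-2) = 1)
p = 211/68 (p = 5/((4/3)) - 11/17 = 5/((4*(⅓))) - 11*1/17 = 5/(4/3) - 11/17 = 5*(¾) - 11/17 = 15/4 - 11/17 = 211/68 ≈ 3.1029)
d = 5 (d = (5 + 1) - 1 = 6 - 1 = 5)
4310 + d*(-29 + p) = 4310 + 5*(-29 + 211/68) = 4310 + 5*(-1761/68) = 4310 - 8805/68 = 284275/68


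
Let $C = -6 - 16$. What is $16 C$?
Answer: $-352$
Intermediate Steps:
$C = -22$ ($C = -6 - 16 = -22$)
$16 C = 16 \left(-22\right) = -352$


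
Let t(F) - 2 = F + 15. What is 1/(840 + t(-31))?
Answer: 1/826 ≈ 0.0012107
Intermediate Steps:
t(F) = 17 + F (t(F) = 2 + (F + 15) = 2 + (15 + F) = 17 + F)
1/(840 + t(-31)) = 1/(840 + (17 - 31)) = 1/(840 - 14) = 1/826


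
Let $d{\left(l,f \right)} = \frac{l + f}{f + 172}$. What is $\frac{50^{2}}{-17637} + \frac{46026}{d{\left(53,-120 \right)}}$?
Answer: $- \frac{42211716724}{1181679} \approx -35722.0$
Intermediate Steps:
$d{\left(l,f \right)} = \frac{f + l}{172 + f}$
$\frac{50^{2}}{-17637} + \frac{46026}{d{\left(53,-120 \right)}} = \frac{50^{2}}{-17637} + \frac{46026}{\frac{1}{172 - 120} \left(-120 + 53\right)} = 2500 \left(- \frac{1}{17637}\right) + \frac{46026}{\frac{1}{52} \left(-67\right)} = - \frac{2500}{17637} + \frac{46026}{\frac{1}{52} \left(-67\right)} = - \frac{2500}{17637} + \frac{46026}{- \frac{67}{52}} = - \frac{2500}{17637} + 46026 \left(- \frac{52}{67}\right) = - \frac{2500}{17637} - \frac{2393352}{67} = - \frac{42211716724}{1181679}$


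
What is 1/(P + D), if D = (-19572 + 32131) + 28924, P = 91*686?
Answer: 1/103909 ≈ 9.6238e-6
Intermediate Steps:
P = 62426
D = 41483 (D = 12559 + 28924 = 41483)
1/(P + D) = 1/(62426 + 41483) = 1/103909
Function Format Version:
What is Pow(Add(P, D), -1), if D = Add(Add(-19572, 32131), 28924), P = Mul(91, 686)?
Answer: Rational(1, 103909) ≈ 9.6238e-6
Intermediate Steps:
P = 62426
D = 41483 (D = Add(12559, 28924) = 41483)
Pow(Add(P, D), -1) = Pow(Add(62426, 41483), -1) = Pow(103909, -1) = Rational(1, 103909)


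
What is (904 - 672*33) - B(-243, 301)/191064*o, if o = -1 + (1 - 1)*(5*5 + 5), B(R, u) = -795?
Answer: -1354771401/63688 ≈ -21272.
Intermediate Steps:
o = -1 (o = -1 + 0*(25 + 5) = -1 + 0*30 = -1 + 0 = -1)
(904 - 672*33) - B(-243, 301)/191064*o = (904 - 672*33) - (-795/191064)*(-1) = (904 - 22176) - (-795*1/191064)*(-1) = -21272 - (-265)*(-1)/63688 = -21272 - 1*265/63688 = -21272 - 265/63688 = -1354771401/63688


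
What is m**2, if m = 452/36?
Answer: 12769/81 ≈ 157.64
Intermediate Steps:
m = 113/9 (m = 452*(1/36) = 113/9 ≈ 12.556)
m**2 = (113/9)**2 = 12769/81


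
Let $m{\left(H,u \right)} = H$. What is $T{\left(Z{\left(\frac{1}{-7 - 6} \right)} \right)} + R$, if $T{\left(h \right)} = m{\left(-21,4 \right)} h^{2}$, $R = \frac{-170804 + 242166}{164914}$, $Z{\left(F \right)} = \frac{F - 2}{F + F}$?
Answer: $- \frac{1262191489}{329828} \approx -3826.8$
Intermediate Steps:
$Z{\left(F \right)} = \frac{-2 + F}{2 F}$
$R = \frac{35681}{82457}$ ($R = 71362 \cdot \frac{1}{164914} = \frac{35681}{82457} \approx 0.43272$)
$T{\left(h \right)} = - 21 h^{2}$
$T{\left(Z{\left(\frac{1}{-7 - 6} \right)} \right)} + R = - 21 \left(\frac{-2 + \frac{1}{-7 - 6}}{2 \frac{1}{-7 - 6}}\right)^{2} + \frac{35681}{82457} = - 21 \left(\frac{-2 + \frac{1}{-13}}{2 \frac{1}{-13}}\right)^{2} + \frac{35681}{82457} = - 21 \left(\frac{-2 - \frac{1}{13}}{2 \left(- \frac{1}{13}\right)}\right)^{2} + \frac{35681}{82457} = - 21 \left(\frac{1}{2} \left(-13\right) \left(- \frac{27}{13}\right)\right)^{2} + \frac{35681}{82457} = - 21 \left(\frac{27}{2}\right)^{2} + \frac{35681}{82457} = \left(-21\right) \frac{729}{4} + \frac{35681}{82457} = - \frac{15309}{4} + \frac{35681}{82457} = - \frac{1262191489}{329828}$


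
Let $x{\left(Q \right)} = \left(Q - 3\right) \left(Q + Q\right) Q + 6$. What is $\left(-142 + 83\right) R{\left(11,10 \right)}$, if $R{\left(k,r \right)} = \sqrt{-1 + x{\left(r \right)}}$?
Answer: $- 59 \sqrt{1405} \approx -2211.5$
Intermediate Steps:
$x{\left(Q \right)} = 6 + 2 Q^{2} \left(-3 + Q\right)$ ($x{\left(Q \right)} = \left(-3 + Q\right) 2 Q Q + 6 = 2 Q \left(-3 + Q\right) Q + 6 = 2 Q^{2} \left(-3 + Q\right) + 6 = 6 + 2 Q^{2} \left(-3 + Q\right)$)
$R{\left(k,r \right)} = \sqrt{5 - 6 r^{2} + 2 r^{3}}$ ($R{\left(k,r \right)} = \sqrt{-1 + \left(6 - 6 r^{2} + 2 r^{3}\right)} = \sqrt{5 - 6 r^{2} + 2 r^{3}}$)
$\left(-142 + 83\right) R{\left(11,10 \right)} = \left(-142 + 83\right) \sqrt{5 - 6 \cdot 10^{2} + 2 \cdot 10^{3}} = - 59 \sqrt{5 - 600 + 2 \cdot 1000} = - 59 \sqrt{5 - 600 + 2000} = - 59 \sqrt{1405}$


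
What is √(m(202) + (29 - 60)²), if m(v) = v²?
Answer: √41765 ≈ 204.36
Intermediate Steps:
√(m(202) + (29 - 60)²) = √(202² + (29 - 60)²) = √(40804 + (-31)²) = √(40804 + 961) = √41765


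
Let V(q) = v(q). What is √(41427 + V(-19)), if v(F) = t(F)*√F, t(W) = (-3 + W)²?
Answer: √(41427 + 484*I*√19) ≈ 203.6 + 5.181*I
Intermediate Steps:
v(F) = √F*(-3 + F)² (v(F) = (-3 + F)²*√F = √F*(-3 + F)²)
V(q) = √q*(-3 + q)²
√(41427 + V(-19)) = √(41427 + √(-19)*(-3 - 19)²) = √(41427 + (I*√19)*(-22)²) = √(41427 + (I*√19)*484) = √(41427 + 484*I*√19)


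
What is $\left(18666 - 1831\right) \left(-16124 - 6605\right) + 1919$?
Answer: $-382640796$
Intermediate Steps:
$\left(18666 - 1831\right) \left(-16124 - 6605\right) + 1919 = 16835 \left(-22729\right) + 1919 = -382642715 + 1919 = -382640796$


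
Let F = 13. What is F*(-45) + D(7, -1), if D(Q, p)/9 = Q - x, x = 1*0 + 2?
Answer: -540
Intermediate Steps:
x = 2 (x = 0 + 2 = 2)
D(Q, p) = -18 + 9*Q (D(Q, p) = 9*(Q - 1*2) = 9*(Q - 2) = 9*(-2 + Q) = -18 + 9*Q)
F*(-45) + D(7, -1) = 13*(-45) + (-18 + 9*7) = -585 + (-18 + 63) = -585 + 45 = -540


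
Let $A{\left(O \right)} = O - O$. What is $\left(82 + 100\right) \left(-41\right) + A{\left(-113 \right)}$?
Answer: $-7462$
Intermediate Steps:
$A{\left(O \right)} = 0$
$\left(82 + 100\right) \left(-41\right) + A{\left(-113 \right)} = \left(82 + 100\right) \left(-41\right) + 0 = 182 \left(-41\right) + 0 = -7462 + 0 = -7462$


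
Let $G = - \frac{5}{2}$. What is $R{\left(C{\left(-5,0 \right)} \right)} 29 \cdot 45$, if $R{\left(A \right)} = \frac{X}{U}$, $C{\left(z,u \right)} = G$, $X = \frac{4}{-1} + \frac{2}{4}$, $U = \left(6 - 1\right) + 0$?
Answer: $- \frac{1827}{2} \approx -913.5$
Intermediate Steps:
$U = 5$ ($U = 5 + 0 = 5$)
$X = - \frac{7}{2}$ ($X = 4 \left(-1\right) + 2 \cdot \frac{1}{4} = -4 + \frac{1}{2} = - \frac{7}{2} \approx -3.5$)
$G = - \frac{5}{2}$ ($G = \left(-5\right) \frac{1}{2} = - \frac{5}{2} \approx -2.5$)
$C{\left(z,u \right)} = - \frac{5}{2}$
$R{\left(A \right)} = - \frac{7}{10}$ ($R{\left(A \right)} = - \frac{7}{2 \cdot 5} = \left(- \frac{7}{2}\right) \frac{1}{5} = - \frac{7}{10}$)
$R{\left(C{\left(-5,0 \right)} \right)} 29 \cdot 45 = \left(- \frac{7}{10}\right) 29 \cdot 45 = \left(- \frac{203}{10}\right) 45 = - \frac{1827}{2}$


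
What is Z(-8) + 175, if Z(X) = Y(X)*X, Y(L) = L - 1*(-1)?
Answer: 231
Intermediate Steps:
Y(L) = 1 + L (Y(L) = L + 1 = 1 + L)
Z(X) = X*(1 + X) (Z(X) = (1 + X)*X = X*(1 + X))
Z(-8) + 175 = -8*(1 - 8) + 175 = -8*(-7) + 175 = 56 + 175 = 231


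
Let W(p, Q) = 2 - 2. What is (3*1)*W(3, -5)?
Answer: 0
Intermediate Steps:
W(p, Q) = 0
(3*1)*W(3, -5) = (3*1)*0 = 3*0 = 0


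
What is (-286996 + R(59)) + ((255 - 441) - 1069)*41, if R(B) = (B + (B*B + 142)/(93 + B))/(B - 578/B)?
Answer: -149342791587/441256 ≈ -3.3845e+5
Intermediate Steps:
R(B) = (B + (142 + B**2)/(93 + B))/(B - 578/B) (R(B) = (B + (B**2 + 142)/(93 + B))/(B - 578/B) = (B + (142 + B**2)/(93 + B))/(B - 578/B))
(-286996 + R(59)) + ((255 - 441) - 1069)*41 = (-286996 + 59*(142 + 2*59**2 + 93*59)/(-53754 + 59**3 - 578*59 + 93*59**2)) + ((255 - 441) - 1069)*41 = (-286996 + 59*(142 + 2*3481 + 5487)/(-53754 + 205379 - 34102 + 93*3481)) + (-186 - 1069)*41 = (-286996 + 59*(142 + 6962 + 5487)/(-53754 + 205379 - 34102 + 323733)) - 1255*41 = (-286996 + 59*12591/441256) - 51455 = (-286996 + 59*(1/441256)*12591) - 51455 = (-286996 + 742869/441256) - 51455 = -126637964107/441256 - 51455 = -149342791587/441256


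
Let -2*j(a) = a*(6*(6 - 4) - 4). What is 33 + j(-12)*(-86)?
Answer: -4095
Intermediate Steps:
j(a) = -4*a (j(a) = -a*(6*(6 - 4) - 4)/2 = -a*(6*2 - 4)/2 = -a*(12 - 4)/2 = -a*8/2 = -4*a)
33 + j(-12)*(-86) = 33 - 4*(-12)*(-86) = 33 + 48*(-86) = 33 - 4128 = -4095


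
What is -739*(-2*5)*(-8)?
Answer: -59120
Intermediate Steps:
-739*(-2*5)*(-8) = -(-7390)*(-8) = -739*80 = -59120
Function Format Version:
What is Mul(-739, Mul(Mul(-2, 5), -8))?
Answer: -59120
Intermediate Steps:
Mul(-739, Mul(Mul(-2, 5), -8)) = Mul(-739, Mul(-10, -8)) = Mul(-739, 80) = -59120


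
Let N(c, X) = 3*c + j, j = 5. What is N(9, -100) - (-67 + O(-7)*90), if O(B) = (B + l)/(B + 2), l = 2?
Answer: 9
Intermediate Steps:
O(B) = 1 (O(B) = (B + 2)/(B + 2) = (2 + B)/(2 + B) = 1)
N(c, X) = 5 + 3*c (N(c, X) = 3*c + 5 = 5 + 3*c)
N(9, -100) - (-67 + O(-7)*90) = (5 + 3*9) - (-67 + 1*90) = (5 + 27) - (-67 + 90) = 32 - 1*23 = 32 - 23 = 9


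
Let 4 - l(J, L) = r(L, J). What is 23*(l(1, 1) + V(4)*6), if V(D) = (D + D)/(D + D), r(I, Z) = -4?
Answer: 322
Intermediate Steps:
V(D) = 1 (V(D) = (2*D)/((2*D)) = (2*D)*(1/(2*D)) = 1)
l(J, L) = 8 (l(J, L) = 4 - 1*(-4) = 4 + 4 = 8)
23*(l(1, 1) + V(4)*6) = 23*(8 + 1*6) = 23*(8 + 6) = 23*14 = 322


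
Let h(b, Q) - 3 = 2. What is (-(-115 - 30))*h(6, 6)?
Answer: 725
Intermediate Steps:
h(b, Q) = 5 (h(b, Q) = 3 + 2 = 5)
(-(-115 - 30))*h(6, 6) = -(-115 - 30)*5 = -1*(-145)*5 = 145*5 = 725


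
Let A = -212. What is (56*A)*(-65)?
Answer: 771680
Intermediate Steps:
(56*A)*(-65) = (56*(-212))*(-65) = -11872*(-65) = 771680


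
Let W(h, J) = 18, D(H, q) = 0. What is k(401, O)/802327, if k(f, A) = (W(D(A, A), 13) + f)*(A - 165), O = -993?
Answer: -485202/802327 ≈ -0.60474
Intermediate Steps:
k(f, A) = (-165 + A)*(18 + f) (k(f, A) = (18 + f)*(A - 165) = (18 + f)*(-165 + A) = (-165 + A)*(18 + f))
k(401, O)/802327 = (-2970 - 165*401 + 18*(-993) - 993*401)/802327 = (-2970 - 66165 - 17874 - 398193)*(1/802327) = -485202*1/802327 = -485202/802327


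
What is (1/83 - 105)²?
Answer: 75933796/6889 ≈ 11022.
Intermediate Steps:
(1/83 - 105)² = (-8714/83)² = 75933796/6889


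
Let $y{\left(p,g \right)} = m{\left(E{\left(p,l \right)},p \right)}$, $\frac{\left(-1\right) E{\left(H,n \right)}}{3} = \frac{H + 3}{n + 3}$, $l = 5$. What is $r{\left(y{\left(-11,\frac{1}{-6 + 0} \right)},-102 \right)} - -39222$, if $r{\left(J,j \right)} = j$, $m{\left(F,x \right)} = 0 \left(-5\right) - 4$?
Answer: $39120$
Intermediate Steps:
$E{\left(H,n \right)} = - \frac{3 \left(3 + H\right)}{3 + n}$ ($E{\left(H,n \right)} = - 3 \frac{H + 3}{n + 3} = - 3 \frac{3 + H}{3 + n} = - \frac{3 \left(3 + H\right)}{3 + n}$)
$m{\left(F,x \right)} = -4$ ($m{\left(F,x \right)} = 0 - 4 = -4$)
$y{\left(p,g \right)} = -4$
$r{\left(y{\left(-11,\frac{1}{-6 + 0} \right)},-102 \right)} - -39222 = -102 - -39222 = -102 + 39222 = 39120$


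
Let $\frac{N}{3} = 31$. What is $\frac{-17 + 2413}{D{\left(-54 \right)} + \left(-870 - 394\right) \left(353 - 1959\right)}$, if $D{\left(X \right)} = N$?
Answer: $\frac{2396}{2030077} \approx 0.0011803$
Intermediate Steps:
$N = 93$ ($N = 3 \cdot 31 = 93$)
$D{\left(X \right)} = 93$
$\frac{-17 + 2413}{D{\left(-54 \right)} + \left(-870 - 394\right) \left(353 - 1959\right)} = \frac{-17 + 2413}{93 + \left(-870 - 394\right) \left(353 - 1959\right)} = \frac{2396}{93 + \left(-870 + \left(-849 + 455\right)\right) \left(-1606\right)} = \frac{2396}{93 + \left(-870 - 394\right) \left(-1606\right)} = \frac{2396}{93 - -2029984} = \frac{2396}{93 + 2029984} = \frac{2396}{2030077}$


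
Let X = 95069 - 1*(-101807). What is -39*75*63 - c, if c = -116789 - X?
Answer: 129390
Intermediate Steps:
X = 196876 (X = 95069 + 101807 = 196876)
c = -313665 (c = -116789 - 1*196876 = -116789 - 196876 = -313665)
-39*75*63 - c = -39*75*63 - 1*(-313665) = -2925*63 + 313665 = -184275 + 313665 = 129390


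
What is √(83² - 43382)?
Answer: I*√36493 ≈ 191.03*I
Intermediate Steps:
√(83² - 43382) = √(6889 - 43382) = √(-36493) = I*√36493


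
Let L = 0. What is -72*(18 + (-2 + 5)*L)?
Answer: -1296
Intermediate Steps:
-72*(18 + (-2 + 5)*L) = -72*(18 + (-2 + 5)*0) = -72*(18 + 3*0) = -72*(18 + 0) = -72*18 = -1296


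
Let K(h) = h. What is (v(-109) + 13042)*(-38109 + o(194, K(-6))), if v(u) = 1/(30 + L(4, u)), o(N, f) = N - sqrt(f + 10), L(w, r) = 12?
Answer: -6923201835/14 ≈ -4.9451e+8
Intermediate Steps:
o(N, f) = N - sqrt(10 + f)
v(u) = 1/42 (v(u) = 1/(30 + 12) = 1/42)
(v(-109) + 13042)*(-38109 + o(194, K(-6))) = (1/42 + 13042)*(-38109 + (194 - sqrt(10 - 6))) = 547765*(-38109 + (194 - sqrt(4)))/42 = 547765*(-38109 + (194 - 1*2))/42 = 547765*(-38109 + (194 - 2))/42 = 547765*(-38109 + 192)/42 = (547765/42)*(-37917) = -6923201835/14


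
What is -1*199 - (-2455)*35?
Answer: 85726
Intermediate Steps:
-1*199 - (-2455)*35 = -199 - 491*(-175) = -199 + 85925 = 85726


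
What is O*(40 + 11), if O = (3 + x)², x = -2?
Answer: 51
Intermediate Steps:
O = 1 (O = (3 - 2)² = 1² = 1)
O*(40 + 11) = 1*(40 + 11) = 1*51 = 51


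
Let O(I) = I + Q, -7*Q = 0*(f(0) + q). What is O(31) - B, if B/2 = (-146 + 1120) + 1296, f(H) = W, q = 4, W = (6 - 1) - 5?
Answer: -4509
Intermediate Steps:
W = 0 (W = 5 - 5 = 0)
f(H) = 0
Q = 0 (Q = -0*(0 + 4) = -0*4 = -⅐*0 = 0)
B = 4540 (B = 2*((-146 + 1120) + 1296) = 2*(974 + 1296) = 2*2270 = 4540)
O(I) = I (O(I) = I + 0 = I)
O(31) - B = 31 - 1*4540 = 31 - 4540 = -4509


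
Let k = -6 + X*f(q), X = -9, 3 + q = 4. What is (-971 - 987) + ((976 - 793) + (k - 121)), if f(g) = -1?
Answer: -1893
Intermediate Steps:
q = 1 (q = -3 + 4 = 1)
k = 3 (k = -6 - 9*(-1) = -6 + 9 = 3)
(-971 - 987) + ((976 - 793) + (k - 121)) = (-971 - 987) + ((976 - 793) + (3 - 121)) = -1958 + (183 - 118) = -1958 + 65 = -1893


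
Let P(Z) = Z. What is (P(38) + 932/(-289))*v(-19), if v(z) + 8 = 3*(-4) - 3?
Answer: -231150/289 ≈ -799.83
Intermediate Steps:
v(z) = -23 (v(z) = -8 + (3*(-4) - 3) = -8 + (-12 - 3) = -8 - 15 = -23)
(P(38) + 932/(-289))*v(-19) = (38 + 932/(-289))*(-23) = (38 + 932*(-1/289))*(-23) = (38 - 932/289)*(-23) = (10050/289)*(-23) = -231150/289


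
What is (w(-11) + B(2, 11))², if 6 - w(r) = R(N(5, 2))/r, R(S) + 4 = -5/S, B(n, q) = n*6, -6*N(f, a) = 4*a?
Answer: 625681/1936 ≈ 323.18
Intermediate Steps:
N(f, a) = -2*a/3
B(n, q) = 6*n
R(S) = -4 - 5/S
w(r) = 6 + 1/(4*r) (w(r) = 6 - (-4 - 5/((-⅔*2)))/r = 6 - (-4 - 5/(-4/3))/r = 6 - (-4 - 5*(-¾))/r = 6 - (-4 + 15/4)/r = 6 - (-1)/(4*r) = 6 + 1/(4*r))
(w(-11) + B(2, 11))² = ((6 + (¼)/(-11)) + 6*2)² = ((6 + (¼)*(-1/11)) + 12)² = ((6 - 1/44) + 12)² = (263/44 + 12)² = (791/44)² = 625681/1936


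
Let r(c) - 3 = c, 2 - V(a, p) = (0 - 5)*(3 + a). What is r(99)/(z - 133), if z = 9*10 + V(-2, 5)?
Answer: -17/6 ≈ -2.8333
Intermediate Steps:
V(a, p) = 17 + 5*a (V(a, p) = 2 - (0 - 5)*(3 + a) = 2 - (-5)*(3 + a) = 2 - (-15 - 5*a) = 2 + (15 + 5*a) = 17 + 5*a)
r(c) = 3 + c
z = 97 (z = 9*10 + (17 + 5*(-2)) = 90 + (17 - 10) = 90 + 7 = 97)
r(99)/(z - 133) = (3 + 99)/(97 - 133) = 102/(-36) = 102*(-1/36) = -17/6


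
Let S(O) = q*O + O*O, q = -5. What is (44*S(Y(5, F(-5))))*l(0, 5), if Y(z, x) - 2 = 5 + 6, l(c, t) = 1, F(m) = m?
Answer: 4576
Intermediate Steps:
Y(z, x) = 13 (Y(z, x) = 2 + (5 + 6) = 2 + 11 = 13)
S(O) = O**2 - 5*O (S(O) = -5*O + O*O = -5*O + O**2 = O**2 - 5*O)
(44*S(Y(5, F(-5))))*l(0, 5) = (44*(13*(-5 + 13)))*1 = (44*(13*8))*1 = (44*104)*1 = 4576*1 = 4576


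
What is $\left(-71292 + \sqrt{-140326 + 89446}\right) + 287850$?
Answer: $216558 + 8 i \sqrt{795} \approx 2.1656 \cdot 10^{5} + 225.57 i$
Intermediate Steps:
$\left(-71292 + \sqrt{-140326 + 89446}\right) + 287850 = \left(-71292 + \sqrt{-50880}\right) + 287850 = \left(-71292 + 8 i \sqrt{795}\right) + 287850 = 216558 + 8 i \sqrt{795}$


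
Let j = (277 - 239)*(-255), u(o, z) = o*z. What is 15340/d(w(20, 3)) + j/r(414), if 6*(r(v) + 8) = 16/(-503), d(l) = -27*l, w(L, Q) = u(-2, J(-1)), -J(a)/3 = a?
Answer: 127705261/97848 ≈ 1305.1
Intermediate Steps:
J(a) = -3*a
w(L, Q) = -6 (w(L, Q) = -(-6)*(-1) = -2*3 = -6)
j = -9690 (j = 38*(-255) = -9690)
r(v) = -12080/1509 (r(v) = -8 + (16/(-503))/6 = -8 + (16*(-1/503))/6 = -8 + (1/6)*(-16/503) = -8 - 8/1509 = -12080/1509)
15340/d(w(20, 3)) + j/r(414) = 15340/((-27*(-6))) - 9690/(-12080/1509) = 15340/162 - 9690*(-1509/12080) = 15340*(1/162) + 1462221/1208 = 7670/81 + 1462221/1208 = 127705261/97848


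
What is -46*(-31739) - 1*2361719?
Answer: -901725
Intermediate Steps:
-46*(-31739) - 1*2361719 = 1459994 - 2361719 = -901725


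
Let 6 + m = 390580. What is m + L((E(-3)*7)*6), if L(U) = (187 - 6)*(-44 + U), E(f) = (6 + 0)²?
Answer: 656282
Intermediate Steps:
E(f) = 36 (E(f) = 6² = 36)
L(U) = -7964 + 181*U (L(U) = 181*(-44 + U) = -7964 + 181*U)
m = 390574 (m = -6 + 390580 = 390574)
m + L((E(-3)*7)*6) = 390574 + (-7964 + 181*((36*7)*6)) = 390574 + (-7964 + 181*(252*6)) = 390574 + (-7964 + 181*1512) = 390574 + (-7964 + 273672) = 390574 + 265708 = 656282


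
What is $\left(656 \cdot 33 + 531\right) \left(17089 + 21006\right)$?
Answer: $844909005$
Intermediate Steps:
$\left(656 \cdot 33 + 531\right) \left(17089 + 21006\right) = \left(21648 + 531\right) 38095 = 22179 \cdot 38095 = 844909005$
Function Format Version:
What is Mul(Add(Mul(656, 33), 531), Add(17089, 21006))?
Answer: 844909005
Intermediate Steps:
Mul(Add(Mul(656, 33), 531), Add(17089, 21006)) = Mul(Add(21648, 531), 38095) = Mul(22179, 38095) = 844909005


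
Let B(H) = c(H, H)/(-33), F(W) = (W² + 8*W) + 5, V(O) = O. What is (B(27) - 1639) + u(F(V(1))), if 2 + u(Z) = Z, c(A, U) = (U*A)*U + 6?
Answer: -24460/11 ≈ -2223.6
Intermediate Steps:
F(W) = 5 + W² + 8*W
c(A, U) = 6 + A*U² (c(A, U) = (A*U)*U + 6 = A*U² + 6 = 6 + A*U²)
u(Z) = -2 + Z
B(H) = -2/11 - H³/33 (B(H) = (6 + H*H²)/(-33) = (6 + H³)*(-1/33) = -2/11 - H³/33)
(B(27) - 1639) + u(F(V(1))) = ((-2/11 - 1/33*27³) - 1639) + (-2 + (5 + 1² + 8*1)) = ((-2/11 - 1/33*19683) - 1639) + (-2 + (5 + 1 + 8)) = ((-2/11 - 6561/11) - 1639) + (-2 + 14) = (-6563/11 - 1639) + 12 = -24592/11 + 12 = -24460/11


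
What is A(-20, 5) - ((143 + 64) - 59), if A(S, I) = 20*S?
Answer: -548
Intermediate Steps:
A(-20, 5) - ((143 + 64) - 59) = 20*(-20) - ((143 + 64) - 59) = -400 - (207 - 59) = -400 - 1*148 = -400 - 148 = -548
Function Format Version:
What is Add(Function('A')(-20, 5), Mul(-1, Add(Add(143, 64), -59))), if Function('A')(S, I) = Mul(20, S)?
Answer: -548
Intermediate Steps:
Add(Function('A')(-20, 5), Mul(-1, Add(Add(143, 64), -59))) = Add(Mul(20, -20), Mul(-1, Add(Add(143, 64), -59))) = Add(-400, Mul(-1, Add(207, -59))) = Add(-400, Mul(-1, 148)) = Add(-400, -148) = -548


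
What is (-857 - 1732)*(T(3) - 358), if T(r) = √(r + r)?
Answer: 926862 - 2589*√6 ≈ 9.2052e+5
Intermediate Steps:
T(r) = √2*√r (T(r) = √(2*r) = √2*√r)
(-857 - 1732)*(T(3) - 358) = (-857 - 1732)*(√2*√3 - 358) = -2589*(√6 - 358) = -2589*(-358 + √6) = 926862 - 2589*√6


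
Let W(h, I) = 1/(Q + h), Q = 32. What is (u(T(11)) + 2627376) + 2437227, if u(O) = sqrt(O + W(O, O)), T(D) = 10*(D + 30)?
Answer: 5064603 + sqrt(80099682)/442 ≈ 5.0646e+6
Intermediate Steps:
T(D) = 300 + 10*D (T(D) = 10*(30 + D) = 300 + 10*D)
W(h, I) = 1/(32 + h)
u(O) = sqrt(O + 1/(32 + O))
(u(T(11)) + 2627376) + 2437227 = (sqrt((1 + (300 + 10*11)*(32 + (300 + 10*11)))/(32 + (300 + 10*11))) + 2627376) + 2437227 = (sqrt((1 + (300 + 110)*(32 + (300 + 110)))/(32 + (300 + 110))) + 2627376) + 2437227 = (sqrt((1 + 410*(32 + 410))/(32 + 410)) + 2627376) + 2437227 = (sqrt((1 + 410*442)/442) + 2627376) + 2437227 = (sqrt((1 + 181220)/442) + 2627376) + 2437227 = (sqrt((1/442)*181221) + 2627376) + 2437227 = (sqrt(181221/442) + 2627376) + 2437227 = (sqrt(80099682)/442 + 2627376) + 2437227 = (2627376 + sqrt(80099682)/442) + 2437227 = 5064603 + sqrt(80099682)/442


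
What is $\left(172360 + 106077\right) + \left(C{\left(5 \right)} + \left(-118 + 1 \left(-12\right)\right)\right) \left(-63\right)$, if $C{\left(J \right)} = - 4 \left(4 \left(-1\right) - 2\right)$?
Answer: $285115$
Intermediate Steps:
$C{\left(J \right)} = 24$ ($C{\left(J \right)} = - 4 \left(-4 - 2\right) = \left(-4\right) \left(-6\right) = 24$)
$\left(172360 + 106077\right) + \left(C{\left(5 \right)} + \left(-118 + 1 \left(-12\right)\right)\right) \left(-63\right) = \left(172360 + 106077\right) + \left(24 + \left(-118 + 1 \left(-12\right)\right)\right) \left(-63\right) = 278437 + \left(24 - 130\right) \left(-63\right) = 278437 - -6678 = 278437 + 6678 = 285115$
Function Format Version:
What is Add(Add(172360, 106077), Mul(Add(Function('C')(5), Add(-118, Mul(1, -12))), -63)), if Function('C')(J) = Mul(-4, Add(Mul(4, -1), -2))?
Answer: 285115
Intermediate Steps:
Function('C')(J) = 24 (Function('C')(J) = Mul(-4, Add(-4, -2)) = Mul(-4, -6) = 24)
Add(Add(172360, 106077), Mul(Add(Function('C')(5), Add(-118, Mul(1, -12))), -63)) = Add(Add(172360, 106077), Mul(Add(24, Add(-118, Mul(1, -12))), -63)) = Add(278437, Mul(Add(24, Add(-118, -12)), -63)) = Add(278437, Mul(Add(24, -130), -63)) = Add(278437, Mul(-106, -63)) = Add(278437, 6678) = 285115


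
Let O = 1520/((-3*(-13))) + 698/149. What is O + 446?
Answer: 2845408/5811 ≈ 489.66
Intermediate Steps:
O = 253702/5811 (O = 1520/39 + 698*(1/149) = 1520*(1/39) + 698/149 = 1520/39 + 698/149 = 253702/5811 ≈ 43.659)
O + 446 = 253702/5811 + 446 = 2845408/5811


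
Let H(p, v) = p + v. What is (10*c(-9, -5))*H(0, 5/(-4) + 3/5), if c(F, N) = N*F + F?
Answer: -234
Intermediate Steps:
c(F, N) = F + F*N (c(F, N) = F*N + F = F + F*N)
(10*c(-9, -5))*H(0, 5/(-4) + 3/5) = (10*(-9*(1 - 5)))*(0 + (5/(-4) + 3/5)) = (10*(-9*(-4)))*(0 + (5*(-¼) + 3*(⅕))) = (10*36)*(0 + (-5/4 + ⅗)) = 360*(0 - 13/20) = 360*(-13/20) = -234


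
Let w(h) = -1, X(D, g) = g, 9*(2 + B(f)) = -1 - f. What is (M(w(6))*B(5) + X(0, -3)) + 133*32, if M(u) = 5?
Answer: 12719/3 ≈ 4239.7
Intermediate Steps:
B(f) = -19/9 - f/9 (B(f) = -2 + (-1 - f)/9 = -2 + (-⅑ - f/9) = -19/9 - f/9)
(M(w(6))*B(5) + X(0, -3)) + 133*32 = (5*(-19/9 - ⅑*5) - 3) + 133*32 = (5*(-19/9 - 5/9) - 3) + 4256 = (5*(-8/3) - 3) + 4256 = (-40/3 - 3) + 4256 = -49/3 + 4256 = 12719/3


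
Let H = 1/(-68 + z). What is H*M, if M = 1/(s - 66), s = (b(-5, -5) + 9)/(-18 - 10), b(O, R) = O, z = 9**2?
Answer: -7/6019 ≈ -0.0011630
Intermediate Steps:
z = 81
s = -1/7 (s = (-5 + 9)/(-18 - 10) = 4/(-28) = 4*(-1/28) = -1/7 ≈ -0.14286)
H = 1/13 (H = 1/(-68 + 81) = 1/13 ≈ 0.076923)
M = -7/463 (M = 1/(-1/7 - 66) = 1/(-463/7) = -7/463 ≈ -0.015119)
H*M = (1/13)*(-7/463) = -7/6019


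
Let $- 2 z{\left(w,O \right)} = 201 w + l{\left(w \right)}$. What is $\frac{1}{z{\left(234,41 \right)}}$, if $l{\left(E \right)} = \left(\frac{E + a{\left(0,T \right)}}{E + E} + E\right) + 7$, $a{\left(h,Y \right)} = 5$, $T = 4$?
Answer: $- \frac{936}{22124939} \approx -4.2305 \cdot 10^{-5}$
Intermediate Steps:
$l{\left(E \right)} = 7 + E + \frac{5 + E}{2 E}$ ($l{\left(E \right)} = \left(\frac{E + 5}{E + E} + E\right) + 7 = \left(\frac{5 + E}{2 E} + E\right) + 7 = \left(E + \frac{5 + E}{2 E}\right) + 7 = 7 + E + \frac{5 + E}{2 E}$)
$z{\left(w,O \right)} = - \frac{15}{4} - 101 w - \frac{5}{4 w}$ ($z{\left(w,O \right)} = - \frac{201 w + \left(\frac{15}{2} + w + \frac{5}{2 w}\right)}{2} = - \frac{\frac{15}{2} + 202 w + \frac{5}{2 w}}{2} = - \frac{15}{4} - 101 w - \frac{5}{4 w}$)
$\frac{1}{z{\left(234,41 \right)}} = \frac{1}{- \frac{15}{4} - 23634 - \frac{5}{4 \cdot 234}} = \frac{1}{- \frac{15}{4} - 23634 - \frac{5}{936}} = \frac{1}{- \frac{22124939}{936}} = - \frac{936}{22124939}$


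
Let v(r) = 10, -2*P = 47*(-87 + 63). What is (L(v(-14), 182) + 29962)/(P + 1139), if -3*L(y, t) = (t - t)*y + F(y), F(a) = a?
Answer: 89876/5109 ≈ 17.592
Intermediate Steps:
P = 564 (P = -47*(-87 + 63)/2 = -47*(-24)/2 = -½*(-1128) = 564)
L(y, t) = -y/3 (L(y, t) = -((t - t)*y + y)/3 = -(0*y + y)/3 = -(0 + y)/3 = -y/3)
(L(v(-14), 182) + 29962)/(P + 1139) = (-⅓*10 + 29962)/(564 + 1139) = (-10/3 + 29962)/1703 = (89876/3)*(1/1703) = 89876/5109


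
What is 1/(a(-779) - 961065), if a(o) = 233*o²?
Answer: 1/140432888 ≈ 7.1208e-9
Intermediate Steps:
1/(a(-779) - 961065) = 1/(233*(-779)² - 961065) = 1/(233*606841 - 961065) = 1/(141393953 - 961065) = 1/140432888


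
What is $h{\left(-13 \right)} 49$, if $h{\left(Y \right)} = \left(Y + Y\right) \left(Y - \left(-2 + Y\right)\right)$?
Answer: $-2548$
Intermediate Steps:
$h{\left(Y \right)} = 4 Y$ ($h{\left(Y \right)} = 2 Y 2 = 4 Y$)
$h{\left(-13 \right)} 49 = 4 \left(-13\right) 49 = \left(-52\right) 49 = -2548$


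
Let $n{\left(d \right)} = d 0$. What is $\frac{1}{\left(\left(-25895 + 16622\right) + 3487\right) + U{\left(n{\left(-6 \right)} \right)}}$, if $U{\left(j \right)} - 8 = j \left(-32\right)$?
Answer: $- \frac{1}{5778} \approx -0.00017307$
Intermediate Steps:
$n{\left(d \right)} = 0$
$U{\left(j \right)} = 8 - 32 j$ ($U{\left(j \right)} = 8 + j \left(-32\right) = 8 - 32 j$)
$\frac{1}{\left(\left(-25895 + 16622\right) + 3487\right) + U{\left(n{\left(-6 \right)} \right)}} = \frac{1}{\left(\left(-25895 + 16622\right) + 3487\right) + \left(8 - 0\right)} = \frac{1}{\left(-9273 + 3487\right) + \left(8 + 0\right)} = \frac{1}{-5786 + 8} = \frac{1}{-5778} = - \frac{1}{5778}$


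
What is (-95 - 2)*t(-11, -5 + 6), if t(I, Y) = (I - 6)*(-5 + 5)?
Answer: 0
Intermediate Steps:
t(I, Y) = 0 (t(I, Y) = (-6 + I)*0 = 0)
(-95 - 2)*t(-11, -5 + 6) = (-95 - 2)*0 = -97*0 = 0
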